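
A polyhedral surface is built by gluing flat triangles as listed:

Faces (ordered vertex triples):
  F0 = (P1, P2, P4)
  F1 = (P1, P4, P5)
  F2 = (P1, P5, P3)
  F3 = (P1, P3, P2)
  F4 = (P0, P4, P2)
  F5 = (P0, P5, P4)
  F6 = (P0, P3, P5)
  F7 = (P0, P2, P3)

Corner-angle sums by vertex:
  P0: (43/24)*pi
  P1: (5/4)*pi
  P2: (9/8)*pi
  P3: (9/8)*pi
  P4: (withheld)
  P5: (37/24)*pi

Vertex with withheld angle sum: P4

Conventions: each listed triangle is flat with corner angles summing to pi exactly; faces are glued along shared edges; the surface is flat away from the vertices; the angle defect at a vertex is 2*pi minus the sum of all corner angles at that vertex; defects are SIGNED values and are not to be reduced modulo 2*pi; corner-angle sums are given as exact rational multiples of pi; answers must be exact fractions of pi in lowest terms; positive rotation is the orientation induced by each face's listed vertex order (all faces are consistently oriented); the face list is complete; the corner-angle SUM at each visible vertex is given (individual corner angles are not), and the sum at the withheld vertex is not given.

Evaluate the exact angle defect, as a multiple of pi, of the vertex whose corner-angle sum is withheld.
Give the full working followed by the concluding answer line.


V = 6, E = 12, F = 8; chi = V - E + F = 2
Gauss-Bonnet: total defect = 2*pi*chi = 4*pi; visible defects sum to (19/6)*pi

Answer: defect(P4) = (5/6)*pi


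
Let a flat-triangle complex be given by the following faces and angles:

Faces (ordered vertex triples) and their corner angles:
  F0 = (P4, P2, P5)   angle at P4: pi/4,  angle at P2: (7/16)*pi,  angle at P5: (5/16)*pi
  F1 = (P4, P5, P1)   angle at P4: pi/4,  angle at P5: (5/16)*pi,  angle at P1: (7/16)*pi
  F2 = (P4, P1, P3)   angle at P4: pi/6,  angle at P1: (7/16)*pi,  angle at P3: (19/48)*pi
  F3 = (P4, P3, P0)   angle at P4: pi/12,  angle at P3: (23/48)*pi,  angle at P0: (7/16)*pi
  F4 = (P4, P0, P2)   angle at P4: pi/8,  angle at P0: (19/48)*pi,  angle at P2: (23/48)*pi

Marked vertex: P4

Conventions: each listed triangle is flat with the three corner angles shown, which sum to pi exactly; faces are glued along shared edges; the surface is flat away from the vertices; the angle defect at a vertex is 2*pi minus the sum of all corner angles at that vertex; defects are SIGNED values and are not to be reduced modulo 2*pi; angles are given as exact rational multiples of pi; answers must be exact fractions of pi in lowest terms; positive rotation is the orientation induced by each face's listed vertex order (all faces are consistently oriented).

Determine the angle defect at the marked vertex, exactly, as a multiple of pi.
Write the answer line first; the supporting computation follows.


Answer: defect(P4) = (9/8)*pi

Sum of corner angles at P4: (7/8)*pi
defect = 2*pi - (7/8)*pi


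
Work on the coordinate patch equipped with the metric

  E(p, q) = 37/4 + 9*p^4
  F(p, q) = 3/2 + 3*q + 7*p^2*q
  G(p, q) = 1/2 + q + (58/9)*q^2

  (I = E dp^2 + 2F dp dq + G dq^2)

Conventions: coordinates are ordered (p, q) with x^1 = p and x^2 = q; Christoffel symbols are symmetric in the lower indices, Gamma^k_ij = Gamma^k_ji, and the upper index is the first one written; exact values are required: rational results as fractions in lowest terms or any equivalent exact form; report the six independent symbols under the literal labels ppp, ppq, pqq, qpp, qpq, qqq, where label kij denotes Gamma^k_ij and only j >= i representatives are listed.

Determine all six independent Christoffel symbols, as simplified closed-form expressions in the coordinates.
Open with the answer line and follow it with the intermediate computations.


Answer: Gamma_ppp = (1296*p^3*q^2 + 1296*p^3*q + 648*p^3 - 3024*p*q^2 - 1512*p*q)/(648*p^4*q^2 + 648*p^4*q + 324*p^4 - 3024*p^2*q^2 - 1512*p^2*q + 3644*q^2 + 18*q + 171), Gamma_ppq = 0, Gamma_pqq = (252*p^2*q + 252*p^2 - 588*q + 54)/(648*p^4*q^2 + 648*p^4*q + 324*p^4 - 3024*p^2*q^2 - 1512*p^2*q + 3644*q^2 + 18*q + 171), Gamma_qpp = (-3888*p^3*q - 1944*p^3 + 9324*p*q)/(648*p^4*q^2 + 648*p^4*q + 324*p^4 - 3024*p^2*q^2 - 1512*p^2*q + 3644*q^2 + 18*q + 171), Gamma_qpq = 0, Gamma_qqq = (648*p^4*q + 324*p^4 - 3024*p^2*q - 756*p^2 + 3644*q + 9)/(648*p^4*q^2 + 648*p^4*q + 324*p^4 - 3024*p^2*q^2 - 1512*p^2*q + 3644*q^2 + 18*q + 171)

E = 37/4 + 9*p^4; F = 3/2 + 3*q + 7*p^2*q; G = 1/2 + q + (58/9)*q^2
Gamma^k_ij = (1/2) g^{kl} (d_i g_jl + d_j g_il - d_l g_ij), with g^inv = (1/(EG-F^2)) [[G, -F], [-F, E]]
first partials: E_p = 36*p^3, E_q = 0, F_p = 14*p*q, F_q = 3 + 7*p^2, G_p = 0, G_q = 1 + (116/9)*q
D = EG - F^2 = 19/8 + (1/4)*q + (911/18)*q^2 - 21*p^2*q - 42*p^2*q^2 + (9/2)*p^4 + 9*p^4*q + 9*p^4*q^2
expanded: Gamma^p_pp = (G E_p - 2F F_p + F E_q)/(2D), Gamma^p_pq = (G E_q - F G_p)/(2D), Gamma^p_qq = (2G F_q - G G_p - F G_q)/(2D), Gamma^q_pp = (2E F_p - E E_q - F E_p)/(2D), Gamma^q_pq = (E G_p - F E_q)/(2D), Gamma^q_qq = (E G_q - 2F F_q + F G_p)/(2D); substitute and cancel common factors


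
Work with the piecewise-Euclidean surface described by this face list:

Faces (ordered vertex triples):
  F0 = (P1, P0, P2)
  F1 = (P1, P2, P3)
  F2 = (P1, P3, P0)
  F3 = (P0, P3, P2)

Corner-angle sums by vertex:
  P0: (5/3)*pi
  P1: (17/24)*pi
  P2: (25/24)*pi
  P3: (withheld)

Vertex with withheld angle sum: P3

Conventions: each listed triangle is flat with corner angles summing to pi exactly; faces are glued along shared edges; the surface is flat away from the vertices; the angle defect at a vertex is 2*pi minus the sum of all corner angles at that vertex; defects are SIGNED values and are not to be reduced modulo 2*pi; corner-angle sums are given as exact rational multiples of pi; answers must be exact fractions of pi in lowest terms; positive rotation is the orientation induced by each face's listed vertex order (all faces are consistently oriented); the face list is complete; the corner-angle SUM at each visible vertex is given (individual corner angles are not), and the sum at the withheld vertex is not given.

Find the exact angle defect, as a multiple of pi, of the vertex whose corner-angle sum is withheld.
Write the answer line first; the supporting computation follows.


Answer: defect(P3) = (17/12)*pi

V = 4, E = 6, F = 4; chi = V - E + F = 2
Gauss-Bonnet: total defect = 2*pi*chi = 4*pi; visible defects sum to (31/12)*pi


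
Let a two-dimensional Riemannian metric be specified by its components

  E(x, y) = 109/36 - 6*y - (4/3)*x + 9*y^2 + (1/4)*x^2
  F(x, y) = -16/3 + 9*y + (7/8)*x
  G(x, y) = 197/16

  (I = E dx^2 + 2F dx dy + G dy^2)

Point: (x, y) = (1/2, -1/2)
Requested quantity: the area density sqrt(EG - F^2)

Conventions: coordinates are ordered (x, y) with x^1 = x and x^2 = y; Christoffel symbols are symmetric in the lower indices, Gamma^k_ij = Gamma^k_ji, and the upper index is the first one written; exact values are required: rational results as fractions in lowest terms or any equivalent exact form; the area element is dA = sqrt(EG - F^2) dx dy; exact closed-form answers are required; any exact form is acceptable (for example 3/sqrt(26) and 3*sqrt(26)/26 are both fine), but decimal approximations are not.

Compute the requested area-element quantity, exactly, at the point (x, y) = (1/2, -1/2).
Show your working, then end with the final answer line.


E = 1105/144, F = -451/48, G = 197/16; EG - F^2 = 3571/576

Answer: sqrt(EG - F^2) = sqrt(3571)/24


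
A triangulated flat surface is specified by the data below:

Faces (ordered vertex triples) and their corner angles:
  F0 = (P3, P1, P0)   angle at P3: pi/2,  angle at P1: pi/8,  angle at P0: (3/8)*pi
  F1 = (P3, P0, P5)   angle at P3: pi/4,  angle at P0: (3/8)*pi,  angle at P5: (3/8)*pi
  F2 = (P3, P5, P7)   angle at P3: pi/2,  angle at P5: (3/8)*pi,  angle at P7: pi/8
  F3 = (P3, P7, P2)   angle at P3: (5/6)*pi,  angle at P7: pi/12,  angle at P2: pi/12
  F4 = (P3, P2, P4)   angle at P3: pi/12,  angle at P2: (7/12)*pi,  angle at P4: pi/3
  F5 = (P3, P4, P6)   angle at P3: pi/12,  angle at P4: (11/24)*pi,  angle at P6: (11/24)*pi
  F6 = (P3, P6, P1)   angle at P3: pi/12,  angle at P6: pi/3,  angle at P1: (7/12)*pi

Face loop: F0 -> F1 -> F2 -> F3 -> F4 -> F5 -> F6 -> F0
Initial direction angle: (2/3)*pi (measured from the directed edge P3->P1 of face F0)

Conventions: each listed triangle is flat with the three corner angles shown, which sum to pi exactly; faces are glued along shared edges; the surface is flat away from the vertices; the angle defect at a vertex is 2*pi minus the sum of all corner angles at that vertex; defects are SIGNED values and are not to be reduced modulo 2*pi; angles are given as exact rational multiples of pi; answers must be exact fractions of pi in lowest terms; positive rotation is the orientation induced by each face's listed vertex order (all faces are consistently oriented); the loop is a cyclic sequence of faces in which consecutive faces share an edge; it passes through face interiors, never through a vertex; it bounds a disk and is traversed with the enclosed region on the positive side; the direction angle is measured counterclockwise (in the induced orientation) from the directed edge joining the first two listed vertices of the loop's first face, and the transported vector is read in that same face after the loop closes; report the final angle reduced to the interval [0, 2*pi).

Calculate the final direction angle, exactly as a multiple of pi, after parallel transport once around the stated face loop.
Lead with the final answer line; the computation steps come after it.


Answer: final direction angle = pi/3

enclosed vertex P3: corner angles sum to (7/3)*pi, defect = 2*pi - (7/3)*pi = -pi/3
holonomy = initial angle + sum of enclosed defects (mod 2*pi), positive in the induced orientation
final angle = (2/3)*pi - pi/3 = pi/3 (mod 2*pi)


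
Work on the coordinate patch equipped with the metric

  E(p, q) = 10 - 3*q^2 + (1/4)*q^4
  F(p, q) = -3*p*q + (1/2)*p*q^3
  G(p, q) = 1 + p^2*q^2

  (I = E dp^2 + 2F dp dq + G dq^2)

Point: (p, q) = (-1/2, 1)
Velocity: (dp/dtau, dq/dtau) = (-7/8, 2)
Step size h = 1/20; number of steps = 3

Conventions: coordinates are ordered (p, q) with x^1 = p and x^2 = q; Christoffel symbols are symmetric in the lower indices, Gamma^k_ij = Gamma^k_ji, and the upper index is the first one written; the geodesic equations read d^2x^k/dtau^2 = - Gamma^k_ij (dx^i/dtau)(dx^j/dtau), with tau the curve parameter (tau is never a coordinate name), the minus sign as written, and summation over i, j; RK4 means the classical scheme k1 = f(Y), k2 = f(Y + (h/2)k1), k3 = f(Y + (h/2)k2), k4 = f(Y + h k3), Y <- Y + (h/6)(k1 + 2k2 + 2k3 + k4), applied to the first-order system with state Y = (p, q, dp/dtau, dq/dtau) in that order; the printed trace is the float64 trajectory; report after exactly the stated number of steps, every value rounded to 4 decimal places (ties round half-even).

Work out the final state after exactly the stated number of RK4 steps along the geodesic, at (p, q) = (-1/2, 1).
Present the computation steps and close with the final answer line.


f(Y) = (dp/dtau, dq/dtau, -Gamma^p_ij Y'^i Y'^j, -Gamma^q_ij Y'^i Y'^j) with the Gammas evaluated at the stage position; h = 0.050000; intermediate values shown to 6 dp
step 0: p = -0.5000, q = 1.0000, dp/dtau = -0.8750, dq/dtau = 2.0000
step 1:
  k1: at (p, q) = (-0.500000, 1.000000), (dp/dtau, dq/dtau) = (-0.875000, 2.000000); Gamma_ppp = 0.000000, Gamma_ppq = -0.333333, Gamma_pqq = 0.166667, Gamma_qpp = 0.000000, Gamma_qpq = -0.066667, Gamma_qqq = 0.033333; k1 = (-0.875000, 2.000000, -1.833333, -0.366667)
  k2: at (p, q) = (-0.521875, 1.050000), (dp/dtau, dq/dtau) = (-0.920833, 1.990833); Gamma_ppp = 0.000000, Gamma_ppq = -0.352379, Gamma_pqq = 0.175141, Gamma_qpp = 0.000000, Gamma_qpq = -0.078854, Gamma_qqq = 0.039192; k2 = (-0.920833, 1.990833, -1.986138, -0.444448)
  k3: at (p, q) = (-0.523021, 1.049771), (dp/dtau, dq/dtau) = (-0.924653, 1.988889); Gamma_ppp = 0.000000, Gamma_ppq = -0.352223, Gamma_pqq = 0.175486, Gamma_qpp = 0.000000, Gamma_qpq = -0.078967, Gamma_qqq = 0.039343; k3 = (-0.924653, 1.988889, -1.989664, -0.446073)
  k4: at (p, q) = (-0.546233, 1.099444), (dp/dtau, dq/dtau) = (-0.974483, 1.977696); Gamma_ppp = 0.000000, Gamma_ppq = -0.370984, Gamma_pqq = 0.184314, Gamma_qpp = 0.000000, Gamma_qpq = -0.093001, Gamma_qqq = 0.046206; k4 = (-0.974483, 1.977696, -2.150849, -0.539193)
  Y <- Y + (h/6)(k1 + 2k2 + 2k3 + k4): p = -0.5462, q = 1.0995, dp/dtau = -0.9745, dq/dtau = 1.9776
step 2:
  k1: at (p, q) = (-0.546170, 1.099476), (dp/dtau, dq/dtau) = (-0.974465, 1.977609); Gamma_ppp = 0.000000, Gamma_ppq = -0.371001, Gamma_pqq = 0.184297, Gamma_qpp = 0.000000, Gamma_qpq = -0.092999, Gamma_qqq = 0.046198; k1 = (-0.974465, 1.977609, -2.150692, -0.539116)
  k2: at (p, q) = (-0.570532, 1.148916), (dp/dtau, dq/dtau) = (-1.028232, 1.964131); Gamma_ppp = 0.000000, Gamma_ppq = -0.389335, Gamma_pqq = 0.193337, Gamma_qpp = 0.000000, Gamma_qpq = -0.109063, Gamma_qqq = 0.054159; k2 = (-1.028232, 1.964131, -2.318449, -0.649458)
  k3: at (p, q) = (-0.571876, 1.148579), (dp/dtau, dq/dtau) = (-1.032426, 1.961373); Gamma_ppp = 0.000000, Gamma_ppq = -0.389084, Gamma_pqq = 0.193724, Gamma_qpp = 0.000000, Gamma_qpq = -0.109199, Gamma_qqq = 0.054370; k3 = (-1.032426, 1.961373, -2.321021, -0.651411)
  k4: at (p, q) = (-0.597792, 1.197545), (dp/dtau, dq/dtau) = (-1.090516, 1.945039); Gamma_ppp = 0.000000, Gamma_ppq = -0.406573, Gamma_pqq = 0.202954, Gamma_qpp = 0.000000, Gamma_qpq = -0.127493, Gamma_qqq = 0.063642; k4 = (-1.090516, 1.945039, -2.492570, -0.781617)
  Y <- Y + (h/6)(k1 + 2k2 + 2k3 + k4): p = -0.5977, q = 1.1976, dp/dtau = -1.0905, dq/dtau = 1.9449
step 3:
  k1: at (p, q) = (-0.597723, 1.197590), (dp/dtau, dq/dtau) = (-1.090483, 1.944922); Gamma_ppp = 0.000000, Gamma_ppq = -0.406599, Gamma_pqq = 0.202935, Gamma_qpp = 0.000000, Gamma_qpq = -0.127494, Gamma_qqq = 0.063633; k1 = (-1.090483, 1.944922, -2.492361, -0.781510)
  k2: at (p, q) = (-0.624985, 1.246213), (dp/dtau, dq/dtau) = (-1.152792, 1.925384); Gamma_ppp = 0.000000, Gamma_ppq = -0.423011, Gamma_pqq = 0.212143, Gamma_qpp = 0.000000, Gamma_qpq = -0.148177, Gamma_qqq = 0.074312; k2 = (-1.152792, 1.925384, -2.664241, -0.933261)
  k3: at (p, q) = (-0.626543, 1.245725), (dp/dtau, dq/dtau) = (-1.157089, 1.921590); Gamma_ppp = 0.000000, Gamma_ppq = -0.422622, Gamma_pqq = 0.212560, Gamma_qpp = 0.000000, Gamma_qpq = -0.148311, Gamma_qqq = 0.074594; k3 = (-1.157089, 1.921590, -2.664237, -0.934963)
  k4: at (p, q) = (-0.655577, 1.293669), (dp/dtau, dq/dtau) = (-1.223695, 1.898174); Gamma_ppp = 0.000000, Gamma_ppq = -0.437348, Gamma_pqq = 0.221629, Gamma_qpp = 0.000000, Gamma_qpq = -0.171465, Gamma_qqq = 0.086891; k4 = (-1.223695, 1.898174, -2.830275, -1.109628)
  Y <- Y + (h/6)(k1 + 2k2 + 2k3 + k4): p = -0.6555, q = 1.2937, dp/dtau = -1.2236, dq/dtau = 1.8980

Answer: p = -0.6555, q = 1.2937, dp/dtau = -1.2236, dq/dtau = 1.8980


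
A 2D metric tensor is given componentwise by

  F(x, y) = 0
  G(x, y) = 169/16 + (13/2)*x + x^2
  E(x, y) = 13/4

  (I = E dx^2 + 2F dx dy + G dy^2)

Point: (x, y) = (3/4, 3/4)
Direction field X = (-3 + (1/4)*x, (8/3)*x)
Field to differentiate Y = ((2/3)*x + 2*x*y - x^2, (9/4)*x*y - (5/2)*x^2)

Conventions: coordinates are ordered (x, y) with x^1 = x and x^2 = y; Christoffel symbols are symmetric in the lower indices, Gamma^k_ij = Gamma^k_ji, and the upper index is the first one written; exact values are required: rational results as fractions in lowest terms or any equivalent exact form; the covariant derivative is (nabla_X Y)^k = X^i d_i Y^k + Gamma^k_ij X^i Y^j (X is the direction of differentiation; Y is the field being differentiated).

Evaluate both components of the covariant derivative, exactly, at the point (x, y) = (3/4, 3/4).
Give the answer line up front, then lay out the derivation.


Answer: (nabla_X Y)^x = 153/104, (nabla_X Y)^y = 40165/4096

E = 13/4, F = 0, G = 16 at the point
E_x = 0, E_y = 0, F_x = 0, F_y = 0, G_x = 8, G_y = 0
EG - F^2 = 52;  g^inv = (1/52) * [[16, 0], [0, 13/4]]
first-kind symbols [ij,l] = (1/2)(d_i g_jl + d_j g_il - d_l g_ij): [xx,x] = E_x/2 = 0, [xx,y] = F_x - E_y/2 = 0, [xy,x] = E_y/2 = 0, [xy,y] = G_x/2 = 4, [yy,x] = F_y - G_x/2 = -4, [yy,y] = G_y/2 = 0
Gamma^x_ij = (G*[ij,x] - F*[ij,y])/(EG - F^2), Gamma^y_ij = (E*[ij,y] - F*[ij,x])/(EG - F^2)
Gamma_xxx = 0, Gamma_xxy = 0, Gamma_xyy = -16/13, Gamma_yxx = 0, Gamma_yxy = 1/4, Gamma_yyy = 0
X = (-45/16, 2), Y = (17/16, -9/64) at the point


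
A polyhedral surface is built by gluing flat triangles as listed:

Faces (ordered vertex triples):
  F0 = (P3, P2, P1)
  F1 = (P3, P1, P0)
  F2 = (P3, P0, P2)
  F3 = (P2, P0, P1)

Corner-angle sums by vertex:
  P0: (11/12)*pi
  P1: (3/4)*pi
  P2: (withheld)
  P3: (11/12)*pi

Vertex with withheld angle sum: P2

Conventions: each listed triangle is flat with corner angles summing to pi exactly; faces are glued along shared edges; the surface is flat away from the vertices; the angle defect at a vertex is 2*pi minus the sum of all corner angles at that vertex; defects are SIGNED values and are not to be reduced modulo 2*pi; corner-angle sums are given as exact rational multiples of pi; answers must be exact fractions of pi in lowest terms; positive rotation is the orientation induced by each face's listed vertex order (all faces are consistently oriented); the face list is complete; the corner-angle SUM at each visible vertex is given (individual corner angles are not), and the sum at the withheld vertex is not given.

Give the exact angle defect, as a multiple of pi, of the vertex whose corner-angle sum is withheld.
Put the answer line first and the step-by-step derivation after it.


Answer: defect(P2) = (7/12)*pi

V = 4, E = 6, F = 4; chi = V - E + F = 2
Gauss-Bonnet: total defect = 2*pi*chi = 4*pi; visible defects sum to (41/12)*pi


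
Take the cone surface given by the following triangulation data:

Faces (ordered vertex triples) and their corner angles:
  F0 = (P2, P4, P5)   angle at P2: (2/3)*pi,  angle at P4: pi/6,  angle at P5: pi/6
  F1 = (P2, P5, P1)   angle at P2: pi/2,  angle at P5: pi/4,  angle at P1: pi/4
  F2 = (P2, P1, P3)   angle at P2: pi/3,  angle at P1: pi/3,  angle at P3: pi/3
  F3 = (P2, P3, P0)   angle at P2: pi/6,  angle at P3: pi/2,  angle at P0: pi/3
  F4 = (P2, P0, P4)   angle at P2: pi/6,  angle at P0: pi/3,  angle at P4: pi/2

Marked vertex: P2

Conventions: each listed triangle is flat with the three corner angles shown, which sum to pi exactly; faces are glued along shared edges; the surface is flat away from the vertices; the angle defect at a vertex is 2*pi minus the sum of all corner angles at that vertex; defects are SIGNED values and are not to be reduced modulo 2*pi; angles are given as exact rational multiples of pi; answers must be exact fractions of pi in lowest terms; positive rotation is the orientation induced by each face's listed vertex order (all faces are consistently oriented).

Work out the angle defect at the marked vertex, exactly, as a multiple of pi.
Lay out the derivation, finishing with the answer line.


Sum of corner angles at P2: (11/6)*pi
defect = 2*pi - (11/6)*pi

Answer: defect(P2) = pi/6


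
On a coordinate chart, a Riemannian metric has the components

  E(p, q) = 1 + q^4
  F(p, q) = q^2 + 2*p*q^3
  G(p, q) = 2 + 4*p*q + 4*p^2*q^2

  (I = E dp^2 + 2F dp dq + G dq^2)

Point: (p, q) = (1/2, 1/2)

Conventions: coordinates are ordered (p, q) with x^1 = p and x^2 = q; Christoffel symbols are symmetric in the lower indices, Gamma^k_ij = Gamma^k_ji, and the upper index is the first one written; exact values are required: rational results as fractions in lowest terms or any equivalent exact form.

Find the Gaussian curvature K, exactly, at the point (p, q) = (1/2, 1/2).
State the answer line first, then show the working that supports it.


Answer: K = -256/2809

E = 17/16, F = 3/8, G = 13/4, EG - F^2 = 53/16 at the point
E_p = 0, E_q = 1/2, F_p = 1/4, F_q = 7/4, G_p = 3, G_q = 3
E_qq = 3, F_pq = 3/2, G_pp = 2
Compute both Brioschi determinants and normalise by (EG - F^2)^2.
M1 = [[-E_qq/2 + F_pq - G_pp/2, E_p/2, F_p - E_q/2], [F_q - G_p/2, E, F], [G_q/2, F, G]] = [[-1, 0, 0], [1/4, 17/16, 3/8], [3/2, 3/8, 13/4]]; det M1 = -53/16
M2 = [[0, E_q/2, G_p/2], [E_q/2, E, F], [G_p/2, F, G]] = [[0, 1/4, 3/2], [1/4, 17/16, 3/8], [3/2, 3/8, 13/4]]; det M2 = -37/16
det M1 - det M2 = -1; K = -1 / (53/16)^2 = -256/2809


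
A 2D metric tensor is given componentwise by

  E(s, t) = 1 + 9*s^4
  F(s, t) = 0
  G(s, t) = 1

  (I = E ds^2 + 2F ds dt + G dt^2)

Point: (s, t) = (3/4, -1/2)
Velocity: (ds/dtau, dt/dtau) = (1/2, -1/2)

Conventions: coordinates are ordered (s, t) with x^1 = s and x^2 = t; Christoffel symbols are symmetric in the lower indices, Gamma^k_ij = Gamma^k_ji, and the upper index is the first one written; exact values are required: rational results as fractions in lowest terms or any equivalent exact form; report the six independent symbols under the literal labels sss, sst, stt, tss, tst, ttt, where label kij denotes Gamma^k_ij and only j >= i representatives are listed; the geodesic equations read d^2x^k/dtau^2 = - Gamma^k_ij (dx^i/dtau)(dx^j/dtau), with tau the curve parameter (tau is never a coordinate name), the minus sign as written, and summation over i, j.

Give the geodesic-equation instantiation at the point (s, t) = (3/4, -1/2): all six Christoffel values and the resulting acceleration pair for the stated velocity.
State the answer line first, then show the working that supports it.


Answer: Gamma_sss = 1944/985, Gamma_sst = 0, Gamma_stt = 0, Gamma_tss = 0, Gamma_tst = 0, Gamma_ttt = 0; accelerations (d^2s/dtau^2, d^2t/dtau^2) = (-486/985, 0)

E = 985/256, F = 0, G = 1 at the point
E_s = 243/16, E_t = 0, F_s = 0, F_t = 0, G_s = 0, G_t = 0
EG - F^2 = 985/256;  g^inv = (256/985) * [[1, 0], [0, 985/256]]
first-kind symbols [ij,l] = (1/2)(d_i g_jl + d_j g_il - d_l g_ij): [ss,s] = E_s/2 = 243/32, [ss,t] = F_s - E_t/2 = 0, [st,s] = E_t/2 = 0, [st,t] = G_s/2 = 0, [tt,s] = F_t - G_s/2 = 0, [tt,t] = G_t/2 = 0
Gamma^s_ij = (G*[ij,s] - F*[ij,t])/(EG - F^2), Gamma^t_ij = (E*[ij,t] - F*[ij,s])/(EG - F^2)
Gamma_sss = 1944/985, Gamma_sst = 0, Gamma_stt = 0, Gamma_tss = 0, Gamma_tst = 0, Gamma_ttt = 0
d^2s/dtau^2 = -(Gamma_sss*(1/2)^2 + 2*Gamma_sst*(1/2)*(-1/2) + Gamma_stt*(-1/2)^2) = -486/985
d^2t/dtau^2 = -(Gamma_tss*(1/2)^2 + 2*Gamma_tst*(1/2)*(-1/2) + Gamma_ttt*(-1/2)^2) = 0


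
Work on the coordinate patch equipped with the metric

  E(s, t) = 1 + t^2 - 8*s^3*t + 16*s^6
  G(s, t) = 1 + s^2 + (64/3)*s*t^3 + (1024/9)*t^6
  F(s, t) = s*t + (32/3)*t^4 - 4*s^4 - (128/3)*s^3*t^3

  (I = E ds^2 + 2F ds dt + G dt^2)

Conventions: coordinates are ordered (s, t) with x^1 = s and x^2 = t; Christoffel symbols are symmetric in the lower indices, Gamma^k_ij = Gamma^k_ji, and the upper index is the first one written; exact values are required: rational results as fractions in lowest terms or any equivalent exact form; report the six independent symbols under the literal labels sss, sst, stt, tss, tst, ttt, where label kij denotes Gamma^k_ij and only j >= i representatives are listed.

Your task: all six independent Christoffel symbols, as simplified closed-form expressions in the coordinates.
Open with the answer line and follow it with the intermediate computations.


Answer: Gamma_sss = (432*s^5 - 108*s^2*t)/(144*s^6 - 72*s^3*t + 9*s^2 + 192*s*t^3 + 1024*t^6 + 9*t^2 + 9), Gamma_sst = (-36*s^3 + 9*t)/(144*s^6 - 72*s^3*t + 9*s^2 + 192*s*t^3 + 1024*t^6 + 9*t^2 + 9), Gamma_stt = (-1152*s^3*t^2 + 288*t^3)/(144*s^6 - 72*s^3*t + 9*s^2 + 192*s*t^3 + 1024*t^6 + 9*t^2 + 9), Gamma_tss = (-108*s^3 - 1152*s^2*t^3)/(144*s^6 - 72*s^3*t + 9*s^2 + 192*s*t^3 + 1024*t^6 + 9*t^2 + 9), Gamma_tst = (9*s + 96*t^3)/(144*s^6 - 72*s^3*t + 9*s^2 + 192*s*t^3 + 1024*t^6 + 9*t^2 + 9), Gamma_ttt = (288*s*t^2 + 3072*t^5)/(144*s^6 - 72*s^3*t + 9*s^2 + 192*s*t^3 + 1024*t^6 + 9*t^2 + 9)

E = 1 + t^2 - 8*s^3*t + 16*s^6; F = s*t + (32/3)*t^4 - 4*s^4 - (128/3)*s^3*t^3; G = 1 + s^2 + (64/3)*s*t^3 + (1024/9)*t^6
Gamma^k_ij = (1/2) g^{kl} (d_i g_jl + d_j g_il - d_l g_ij), with g^inv = (1/(EG-F^2)) [[G, -F], [-F, E]]
first partials: E_s = -24*s^2*t + 96*s^5, E_t = 2*t - 8*s^3, F_s = t - 16*s^3 - 128*s^2*t^3, F_t = s + (128/3)*t^3 - 128*s^3*t^2, G_s = 2*s + (64/3)*t^3, G_t = 64*s*t^2 + (2048/3)*t^5
D = EG - F^2 = 1 + t^2 + s^2 + (64/3)*s*t^3 - 8*s^3*t + (1024/9)*t^6 + 16*s^6
expanded: Gamma^s_ss = (G E_s - 2F F_s + F E_t)/(2D), Gamma^s_st = (G E_t - F G_s)/(2D), Gamma^s_tt = (2G F_t - G G_s - F G_t)/(2D), Gamma^t_ss = (2E F_s - E E_t - F E_s)/(2D), Gamma^t_st = (E G_s - F E_t)/(2D), Gamma^t_tt = (E G_t - 2F F_t + F G_s)/(2D); substitute and cancel common factors


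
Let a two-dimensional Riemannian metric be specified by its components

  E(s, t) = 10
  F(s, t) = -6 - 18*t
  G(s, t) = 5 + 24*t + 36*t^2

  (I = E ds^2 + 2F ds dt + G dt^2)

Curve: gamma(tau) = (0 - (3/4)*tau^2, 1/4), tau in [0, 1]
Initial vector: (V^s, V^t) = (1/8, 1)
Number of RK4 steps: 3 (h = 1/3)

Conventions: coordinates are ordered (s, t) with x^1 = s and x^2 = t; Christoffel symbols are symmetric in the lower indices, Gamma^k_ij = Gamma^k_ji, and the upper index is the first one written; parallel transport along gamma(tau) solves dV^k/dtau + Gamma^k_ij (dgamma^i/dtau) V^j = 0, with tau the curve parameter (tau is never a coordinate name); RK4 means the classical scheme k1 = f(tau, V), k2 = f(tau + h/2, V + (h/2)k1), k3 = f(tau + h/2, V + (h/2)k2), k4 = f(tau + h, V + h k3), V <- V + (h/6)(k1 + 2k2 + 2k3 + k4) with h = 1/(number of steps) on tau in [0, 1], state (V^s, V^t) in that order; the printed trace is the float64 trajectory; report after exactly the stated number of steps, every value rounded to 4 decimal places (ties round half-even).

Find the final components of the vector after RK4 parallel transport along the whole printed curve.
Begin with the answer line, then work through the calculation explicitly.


Answer: V^s = 0.1250, V^t = 1.0000

gamma'(tau) = (-(3/2)*tau, 0); f(tau, V)^k = -Gamma^k_ij(gamma(tau)) gamma'^i(tau) V^j; h = 1/3; intermediate values shown to 6 dp
curve data and Christoffel symbols at the stage parameters:
  tau = 0.000000: gamma = (0.000000, 0.250000), gamma' = (0.000000, 0.000000); Gamma_sss = 0.000000, Gamma_sst = 0.000000, Gamma_stt = -0.808989, Gamma_tss = 0.000000, Gamma_tst = 0.000000, Gamma_ttt = 0.943820
  tau = 0.166667: gamma = (-0.020833, 0.250000), gamma' = (-0.250000, 0.000000); Gamma_sss = 0.000000, Gamma_sst = 0.000000, Gamma_stt = -0.808989, Gamma_tss = 0.000000, Gamma_tst = 0.000000, Gamma_ttt = 0.943820
  tau = 0.333333: gamma = (-0.083333, 0.250000), gamma' = (-0.500000, 0.000000); Gamma_sss = 0.000000, Gamma_sst = 0.000000, Gamma_stt = -0.808989, Gamma_tss = 0.000000, Gamma_tst = 0.000000, Gamma_ttt = 0.943820
  tau = 0.500000: gamma = (-0.187500, 0.250000), gamma' = (-0.750000, 0.000000); Gamma_sss = 0.000000, Gamma_sst = 0.000000, Gamma_stt = -0.808989, Gamma_tss = 0.000000, Gamma_tst = 0.000000, Gamma_ttt = 0.943820
  tau = 0.666667: gamma = (-0.333333, 0.250000), gamma' = (-1.000000, 0.000000); Gamma_sss = 0.000000, Gamma_sst = 0.000000, Gamma_stt = -0.808989, Gamma_tss = 0.000000, Gamma_tst = 0.000000, Gamma_ttt = 0.943820
  tau = 0.833333: gamma = (-0.520833, 0.250000), gamma' = (-1.250000, 0.000000); Gamma_sss = 0.000000, Gamma_sst = 0.000000, Gamma_stt = -0.808989, Gamma_tss = 0.000000, Gamma_tst = 0.000000, Gamma_ttt = 0.943820
  tau = 1.000000: gamma = (-0.750000, 0.250000), gamma' = (-1.500000, 0.000000); Gamma_sss = 0.000000, Gamma_sst = 0.000000, Gamma_stt = -0.808989, Gamma_tss = 0.000000, Gamma_tst = 0.000000, Gamma_ttt = 0.943820
step 0: V^s = 0.1250, V^t = 1.0000
step 1: k1 = (0.000000, 0.000000), k2 = (0.000000, 0.000000), k3 = (0.000000, 0.000000), k4 = (0.000000, 0.000000); V <- V + (h/6)(k1 + 2k2 + 2k3 + k4): V^s = 0.1250, V^t = 1.0000
step 2: k1 = (0.000000, 0.000000), k2 = (0.000000, 0.000000), k3 = (0.000000, 0.000000), k4 = (0.000000, 0.000000); V <- V + (h/6)(k1 + 2k2 + 2k3 + k4): V^s = 0.1250, V^t = 1.0000
step 3: k1 = (0.000000, 0.000000), k2 = (0.000000, 0.000000), k3 = (0.000000, 0.000000), k4 = (0.000000, 0.000000); V <- V + (h/6)(k1 + 2k2 + 2k3 + k4): V^s = 0.1250, V^t = 1.0000


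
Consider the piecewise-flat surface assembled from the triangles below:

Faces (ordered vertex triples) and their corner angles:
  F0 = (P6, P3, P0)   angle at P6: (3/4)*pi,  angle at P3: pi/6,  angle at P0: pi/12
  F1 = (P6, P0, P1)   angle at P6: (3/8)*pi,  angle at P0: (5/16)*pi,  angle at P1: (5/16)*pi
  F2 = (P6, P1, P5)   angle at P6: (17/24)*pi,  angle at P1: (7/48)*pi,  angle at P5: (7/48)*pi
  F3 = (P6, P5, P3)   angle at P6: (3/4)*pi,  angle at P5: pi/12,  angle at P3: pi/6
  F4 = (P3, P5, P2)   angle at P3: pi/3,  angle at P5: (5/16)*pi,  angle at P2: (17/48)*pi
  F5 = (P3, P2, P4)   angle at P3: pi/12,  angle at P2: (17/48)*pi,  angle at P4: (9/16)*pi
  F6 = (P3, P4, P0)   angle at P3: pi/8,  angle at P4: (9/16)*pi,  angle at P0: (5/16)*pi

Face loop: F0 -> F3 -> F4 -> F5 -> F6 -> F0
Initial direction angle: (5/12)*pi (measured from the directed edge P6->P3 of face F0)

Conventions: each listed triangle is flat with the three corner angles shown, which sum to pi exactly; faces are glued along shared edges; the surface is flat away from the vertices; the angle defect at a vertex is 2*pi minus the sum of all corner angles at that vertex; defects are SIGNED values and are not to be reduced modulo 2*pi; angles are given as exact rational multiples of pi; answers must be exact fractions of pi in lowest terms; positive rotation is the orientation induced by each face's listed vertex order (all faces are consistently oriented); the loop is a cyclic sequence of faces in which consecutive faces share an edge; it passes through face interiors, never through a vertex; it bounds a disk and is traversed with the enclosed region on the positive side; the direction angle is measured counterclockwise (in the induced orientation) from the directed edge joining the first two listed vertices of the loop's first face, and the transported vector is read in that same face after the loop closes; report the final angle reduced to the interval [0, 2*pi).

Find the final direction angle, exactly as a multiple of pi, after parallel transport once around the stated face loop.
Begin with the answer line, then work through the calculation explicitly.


Answer: final direction angle = (37/24)*pi

enclosed vertex P3: corner angles sum to (7/8)*pi, defect = 2*pi - (7/8)*pi = (9/8)*pi
the final direction is the initial angle plus the enclosed defects, taken mod 2*pi in the induced orientation
final angle = (5/12)*pi + (9/8)*pi = (37/24)*pi (mod 2*pi)


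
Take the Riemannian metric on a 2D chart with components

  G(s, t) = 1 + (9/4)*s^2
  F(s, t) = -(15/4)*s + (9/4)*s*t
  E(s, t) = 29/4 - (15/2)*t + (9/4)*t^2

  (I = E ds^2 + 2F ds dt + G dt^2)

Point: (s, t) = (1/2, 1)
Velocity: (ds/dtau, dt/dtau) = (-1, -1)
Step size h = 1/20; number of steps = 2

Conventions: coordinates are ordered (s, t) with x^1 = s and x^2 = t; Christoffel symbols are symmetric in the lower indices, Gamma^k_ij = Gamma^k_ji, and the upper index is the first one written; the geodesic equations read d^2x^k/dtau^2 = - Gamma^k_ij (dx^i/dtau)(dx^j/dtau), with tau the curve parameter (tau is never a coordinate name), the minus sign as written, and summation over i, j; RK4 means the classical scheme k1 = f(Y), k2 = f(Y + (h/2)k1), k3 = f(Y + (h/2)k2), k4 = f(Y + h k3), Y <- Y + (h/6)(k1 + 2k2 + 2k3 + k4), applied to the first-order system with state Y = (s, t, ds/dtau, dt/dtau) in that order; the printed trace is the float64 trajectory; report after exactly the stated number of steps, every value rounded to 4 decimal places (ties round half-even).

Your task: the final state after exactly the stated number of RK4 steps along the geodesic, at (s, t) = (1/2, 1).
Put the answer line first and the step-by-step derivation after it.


Answer: s = 0.4060, t = 0.8960, ds/dtau = -0.8798, dt/dtau = -1.0759

f(Y) = (ds/dtau, dt/dtau, -Gamma^s_ij Y'^i Y'^j, -Gamma^t_ij Y'^i Y'^j) with the Gammas evaluated at the stage position; h = 0.050000; intermediate values shown to 6 dp
step 0: s = 0.5000, t = 1.0000, ds/dtau = -1.0000, dt/dtau = -1.0000
step 1:
  k1: at (s, t) = (0.500000, 1.000000), (ds/dtau, dt/dtau) = (-1.000000, -1.000000); Gamma_sss = 0.000000, Gamma_sst = -0.585366, Gamma_stt = 0.000000, Gamma_tss = 0.000000, Gamma_tst = 0.439024, Gamma_ttt = 0.000000; k1 = (-1.000000, -1.000000, 1.170732, -0.878049)
  k2: at (s, t) = (0.475000, 0.975000), (ds/dtau, dt/dtau) = (-0.970732, -1.021951); Gamma_sss = 0.000000, Gamma_sst = -0.602249, Gamma_stt = 0.000000, Gamma_tss = 0.000000, Gamma_tst = 0.413593, Gamma_ttt = 0.000000; k2 = (-0.970732, -1.021951, 1.194911, -0.820602)
  k3: at (s, t) = (0.475732, 0.974451), (ds/dtau, dt/dtau) = (-0.970127, -1.020515); Gamma_sss = 0.000000, Gamma_sst = -0.601965, Gamma_stt = 0.000000, Gamma_tss = 0.000000, Gamma_tst = 0.413706, Gamma_ttt = 0.000000; k3 = (-0.970127, -1.020515, 1.191925, -0.819162)
  k4: at (s, t) = (0.451494, 0.948974), (ds/dtau, dt/dtau) = (-0.940404, -1.040958); Gamma_sss = 0.000000, Gamma_sst = -0.616906, Gamma_stt = 0.000000, Gamma_tss = 0.000000, Gamma_tst = 0.388090, Gamma_ttt = 0.000000; k4 = (-0.940404, -1.040958, 1.207805, -0.759819)
  Y <- Y + (h/6)(k1 + 2k2 + 2k3 + k4): s = 0.4515, t = 0.9490, ds/dtau = -0.9404, dt/dtau = -1.0410
step 2:
  k1: at (s, t) = (0.451482, 0.948951), (ds/dtau, dt/dtau) = (-0.940398, -1.040978); Gamma_sss = 0.000000, Gamma_sst = -0.616914, Gamma_stt = 0.000000, Gamma_tss = 0.000000, Gamma_tst = 0.388073, Gamma_ttt = 0.000000; k1 = (-0.940398, -1.040978, 1.207837, -0.759795)
  k2: at (s, t) = (0.427972, 0.922926), (ds/dtau, dt/dtau) = (-0.910202, -1.059973); Gamma_sss = 0.000000, Gamma_sst = -0.629886, Gamma_stt = 0.000000, Gamma_tss = 0.000000, Gamma_tst = 0.362457, Gamma_ttt = 0.000000; k2 = (-0.910202, -1.059973, 1.215415, -0.699389)
  k3: at (s, t) = (0.428727, 0.922452), (ds/dtau, dt/dtau) = (-0.910013, -1.058463); Gamma_sss = 0.000000, Gamma_sst = -0.629566, Gamma_stt = 0.000000, Gamma_tss = 0.000000, Gamma_tst = 0.362680, Gamma_ttt = 0.000000; k3 = (-0.910013, -1.058463, 1.212815, -0.698678)
  k4: at (s, t) = (0.405982, 0.896028), (ds/dtau, dt/dtau) = (-0.879757, -1.075912); Gamma_sss = 0.000000, Gamma_sst = -0.640518, Gamma_stt = 0.000000, Gamma_tss = 0.000000, Gamma_tst = 0.337432, Gamma_ttt = 0.000000; k4 = (-0.879757, -1.075912, 1.212554, -0.638788)
  Y <- Y + (h/6)(k1 + 2k2 + 2k3 + k4): s = 0.4060, t = 0.8960, ds/dtau = -0.8798, dt/dtau = -1.0759


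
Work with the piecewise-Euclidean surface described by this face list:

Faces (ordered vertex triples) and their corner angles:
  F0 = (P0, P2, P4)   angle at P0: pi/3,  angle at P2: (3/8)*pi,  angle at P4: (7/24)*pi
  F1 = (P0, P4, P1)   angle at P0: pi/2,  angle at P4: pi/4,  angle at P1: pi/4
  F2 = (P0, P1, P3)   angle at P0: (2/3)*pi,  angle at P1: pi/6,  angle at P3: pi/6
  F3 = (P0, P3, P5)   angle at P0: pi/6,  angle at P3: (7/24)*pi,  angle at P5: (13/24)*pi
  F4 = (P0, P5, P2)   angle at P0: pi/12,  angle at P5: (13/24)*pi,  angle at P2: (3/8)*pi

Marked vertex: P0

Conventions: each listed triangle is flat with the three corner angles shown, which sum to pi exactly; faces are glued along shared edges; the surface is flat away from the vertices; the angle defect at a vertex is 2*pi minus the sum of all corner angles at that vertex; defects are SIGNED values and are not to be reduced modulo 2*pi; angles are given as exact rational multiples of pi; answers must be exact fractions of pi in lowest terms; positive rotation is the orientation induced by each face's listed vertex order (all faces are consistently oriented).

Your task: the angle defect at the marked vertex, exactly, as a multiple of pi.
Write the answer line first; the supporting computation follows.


Answer: defect(P0) = pi/4

Sum of corner angles at P0: (7/4)*pi
defect = 2*pi - (7/4)*pi


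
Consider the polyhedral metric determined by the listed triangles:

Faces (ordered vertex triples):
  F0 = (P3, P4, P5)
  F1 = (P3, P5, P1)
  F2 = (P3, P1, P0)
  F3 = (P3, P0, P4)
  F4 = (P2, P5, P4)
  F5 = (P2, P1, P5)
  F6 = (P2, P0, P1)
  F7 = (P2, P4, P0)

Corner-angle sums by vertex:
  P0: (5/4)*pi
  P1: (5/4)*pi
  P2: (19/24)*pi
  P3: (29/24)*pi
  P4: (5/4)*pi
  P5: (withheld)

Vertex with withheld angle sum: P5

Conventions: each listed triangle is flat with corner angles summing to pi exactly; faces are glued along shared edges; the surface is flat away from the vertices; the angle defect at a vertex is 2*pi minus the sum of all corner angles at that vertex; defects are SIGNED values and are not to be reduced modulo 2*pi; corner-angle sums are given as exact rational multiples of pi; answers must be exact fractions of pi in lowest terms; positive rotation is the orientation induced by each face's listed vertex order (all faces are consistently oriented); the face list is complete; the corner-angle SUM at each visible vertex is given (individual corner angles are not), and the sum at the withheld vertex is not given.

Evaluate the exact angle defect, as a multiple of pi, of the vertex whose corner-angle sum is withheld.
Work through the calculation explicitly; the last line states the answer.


V = 6, E = 12, F = 8; chi = V - E + F = 2
Gauss-Bonnet: total defect = 2*pi*chi = 4*pi; visible defects sum to (17/4)*pi

Answer: defect(P5) = -pi/4


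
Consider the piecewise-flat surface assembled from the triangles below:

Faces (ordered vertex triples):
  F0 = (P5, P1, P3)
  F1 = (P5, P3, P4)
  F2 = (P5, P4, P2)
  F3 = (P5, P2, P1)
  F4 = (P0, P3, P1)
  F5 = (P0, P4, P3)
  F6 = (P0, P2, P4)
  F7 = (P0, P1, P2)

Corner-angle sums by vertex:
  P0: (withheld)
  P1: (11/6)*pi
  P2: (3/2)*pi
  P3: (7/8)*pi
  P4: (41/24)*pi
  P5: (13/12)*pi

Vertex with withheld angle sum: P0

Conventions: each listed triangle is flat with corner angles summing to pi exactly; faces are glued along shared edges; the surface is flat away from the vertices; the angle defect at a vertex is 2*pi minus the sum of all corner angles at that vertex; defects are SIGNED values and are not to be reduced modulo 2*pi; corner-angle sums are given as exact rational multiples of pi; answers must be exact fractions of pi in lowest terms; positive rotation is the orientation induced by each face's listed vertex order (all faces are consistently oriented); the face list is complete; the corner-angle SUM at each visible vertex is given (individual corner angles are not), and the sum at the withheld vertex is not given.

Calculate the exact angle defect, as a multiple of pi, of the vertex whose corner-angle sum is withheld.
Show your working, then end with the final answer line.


V = 6, E = 12, F = 8; chi = V - E + F = 2
Gauss-Bonnet: total defect = 2*pi*chi = 4*pi; visible defects sum to 3*pi

Answer: defect(P0) = pi


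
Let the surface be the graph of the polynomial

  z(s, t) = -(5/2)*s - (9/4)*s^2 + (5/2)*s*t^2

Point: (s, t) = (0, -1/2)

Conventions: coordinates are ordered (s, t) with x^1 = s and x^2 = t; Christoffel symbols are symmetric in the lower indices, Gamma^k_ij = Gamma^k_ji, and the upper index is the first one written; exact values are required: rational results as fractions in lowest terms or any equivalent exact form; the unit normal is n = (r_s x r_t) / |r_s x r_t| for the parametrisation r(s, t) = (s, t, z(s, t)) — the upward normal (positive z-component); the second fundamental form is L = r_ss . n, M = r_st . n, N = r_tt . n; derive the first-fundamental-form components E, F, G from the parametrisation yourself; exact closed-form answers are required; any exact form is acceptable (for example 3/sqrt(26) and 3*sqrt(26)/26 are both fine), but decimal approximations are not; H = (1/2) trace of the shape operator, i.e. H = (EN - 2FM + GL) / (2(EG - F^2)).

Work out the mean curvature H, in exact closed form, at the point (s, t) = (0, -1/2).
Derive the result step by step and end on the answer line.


z_s = -15/8, z_t = 0, z_ss = -9/2, z_st = -5/2, z_tt = 0
E = 289/64, F = 0, G = 1; answer radicand W^2 = 289/64
unnormalised second-form numerators: l = -9/2, m = -5/2, n = 0; L = l/sqrt(289/64), and similarly M = m/sqrt(W^2), N = n/sqrt(W^2)
H = (E*n - 2*F*m + G*l) / (2*(EG - F^2)*sqrt(W^2)); E*n - 2*F*m + G*l = -9/2, EG - F^2 = 289/64, so H = (-144/289)/sqrt(289/64)

Answer: H = -1152/4913


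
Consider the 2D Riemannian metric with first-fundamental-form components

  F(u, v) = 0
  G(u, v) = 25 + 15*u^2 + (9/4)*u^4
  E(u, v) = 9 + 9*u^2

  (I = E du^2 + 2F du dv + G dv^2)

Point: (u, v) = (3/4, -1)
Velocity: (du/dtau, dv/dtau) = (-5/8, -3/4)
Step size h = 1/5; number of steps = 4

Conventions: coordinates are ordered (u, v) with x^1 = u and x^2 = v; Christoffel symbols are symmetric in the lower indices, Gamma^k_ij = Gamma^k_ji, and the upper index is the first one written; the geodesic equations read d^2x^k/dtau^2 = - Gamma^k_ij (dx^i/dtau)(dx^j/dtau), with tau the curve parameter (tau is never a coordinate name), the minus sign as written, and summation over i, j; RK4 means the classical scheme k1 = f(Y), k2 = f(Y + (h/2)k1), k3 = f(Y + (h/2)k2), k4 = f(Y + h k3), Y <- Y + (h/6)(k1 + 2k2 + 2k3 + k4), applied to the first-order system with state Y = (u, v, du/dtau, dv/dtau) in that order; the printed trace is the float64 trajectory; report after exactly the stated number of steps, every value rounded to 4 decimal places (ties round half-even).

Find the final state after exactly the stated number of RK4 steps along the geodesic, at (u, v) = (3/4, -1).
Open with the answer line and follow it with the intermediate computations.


Answer: u = 0.3887, v = -1.6891, du/dtau = -0.2580, dv/dtau = -0.9376

f(Y) = (du/dtau, dv/dtau, -Gamma^u_ij Y'^i Y'^j, -Gamma^v_ij Y'^i Y'^j) with the Gammas evaluated at the stage position; h = 0.200000; intermediate values shown to 6 dp
step 0: u = 0.7500, v = -1.0000, du/dtau = -0.6250, dv/dtau = -0.7500
step 1:
  k1: at (u, v) = (0.750000, -1.000000), (du/dtau, dv/dtau) = (-0.625000, -0.750000); Gamma_uuu = 0.480000, Gamma_uuv = 0.000000, Gamma_uvv = -0.935000, Gamma_vuu = 0.000000, Gamma_vuv = 0.385027, Gamma_vvv = 0.000000; k1 = (-0.625000, -0.750000, 0.338438, -0.360963)
  k2: at (u, v) = (0.687500, -1.075000), (du/dtau, dv/dtau) = (-0.591156, -0.786096); Gamma_uuu = 0.466844, Gamma_uuv = 0.000000, Gamma_uvv = -0.888401, Gamma_vuu = 0.000000, Gamma_vuv = 0.361273, Gamma_vvv = 0.000000; k2 = (-0.591156, -0.786096, 0.385839, -0.335771)
  k3: at (u, v) = (0.690884, -1.078610), (du/dtau, dv/dtau) = (-0.586416, -0.783577); Gamma_uuu = 0.467660, Gamma_uuv = 0.000000, Gamma_uvv = -0.891046, Gamma_vuu = 0.000000, Gamma_vuv = 0.362607, Gamma_vvv = 0.000000; k3 = (-0.586416, -0.783577, 0.386275, -0.333237)
  k4: at (u, v) = (0.632717, -1.156715), (du/dtau, dv/dtau) = (-0.547745, -0.816647); Gamma_uuu = 0.451834, Gamma_uuv = 0.000000, Gamma_uvv = -0.843498, Gamma_vuu = 0.000000, Gamma_vuv = 0.338925, Gamma_vvv = 0.000000; k4 = (-0.547745, -0.816647, 0.426978, -0.303213)
  Y <- Y + (h/6)(k1 + 2k2 + 2k3 + k4): u = 0.6324, v = -1.1569, du/dtau = -0.5480, dv/dtau = -0.8167
step 2:
  k1: at (u, v) = (0.632404, -1.156866), (du/dtau, dv/dtau) = (-0.548012, -0.816740); Gamma_uuu = 0.451738, Gamma_uuv = 0.000000, Gamma_uvv = -0.843230, Gamma_vuu = 0.000000, Gamma_vuv = 0.338794, Gamma_vvv = 0.000000; k1 = (-0.548012, -0.816740, 0.426823, -0.303277)
  k2: at (u, v) = (0.577602, -1.238540), (du/dtau, dv/dtau) = (-0.505330, -0.847067); Gamma_uuu = 0.433107, Gamma_uuv = 0.000000, Gamma_uvv = -0.794093, Gamma_vuu = 0.000000, Gamma_vuv = 0.315031, Gamma_vvv = 0.000000; k2 = (-0.505330, -0.847067, 0.459183, -0.269697)
  k3: at (u, v) = (0.581871, -1.241573), (du/dtau, dv/dtau) = (-0.502094, -0.843709); Gamma_uuu = 0.434695, Gamma_uuv = 0.000000, Gamma_uvv = -0.798079, Gamma_vuu = 0.000000, Gamma_vuv = 0.316931, Gamma_vvv = 0.000000; k3 = (-0.502094, -0.843709, 0.458523, -0.268517)
  k4: at (u, v) = (0.531985, -1.325608), (du/dtau, dv/dtau) = (-0.456307, -0.870443); Gamma_uuu = 0.414639, Gamma_uuv = 0.000000, Gamma_uvv = -0.749738, Gamma_vuu = 0.000000, Gamma_vuv = 0.294212, Gamma_vvv = 0.000000; k4 = (-0.456307, -0.870443, 0.481720, -0.233716)
  Y <- Y + (h/6)(k1 + 2k2 + 2k3 + k4): u = 0.5318, v = -1.3258, du/dtau = -0.4565, dv/dtau = -0.8705
step 3:
  k1: at (u, v) = (0.531765, -1.325824), (du/dtau, dv/dtau) = (-0.456547, -0.870520); Gamma_uuu = 0.414543, Gamma_uuv = 0.000000, Gamma_uvv = -0.749516, Gamma_vuu = 0.000000, Gamma_vuv = 0.294109, Gamma_vvv = 0.000000; k1 = (-0.456547, -0.870520, 0.481582, -0.233777)
  k2: at (u, v) = (0.486110, -1.412876), (du/dtau, dv/dtau) = (-0.408388, -0.893898); Gamma_uuu = 0.393197, Gamma_uuv = 0.000000, Gamma_uvv = -0.701784, Gamma_vuu = 0.000000, Gamma_vuv = 0.272358, Gamma_vvv = 0.000000; k2 = (-0.408388, -0.893898, 0.495186, -0.198853)
  k3: at (u, v) = (0.490926, -1.415214), (du/dtau, dv/dtau) = (-0.407028, -0.890406); Gamma_uuu = 0.395586, Gamma_uuv = 0.000000, Gamma_uvv = -0.706980, Gamma_vuu = 0.000000, Gamma_vuv = 0.274694, Gamma_vvv = 0.000000; k3 = (-0.407028, -0.890406, 0.494972, -0.199110)
  k4: at (u, v) = (0.450359, -1.503905), (du/dtau, dv/dtau) = (-0.357552, -0.910342); Gamma_uuu = 0.374418, Gamma_uuv = 0.000000, Gamma_uvv = -0.662001, Gamma_vuu = 0.000000, Gamma_vuv = 0.254717, Gamma_vvv = 0.000000; k4 = (-0.357552, -0.910342, 0.500749, -0.165818)
  Y <- Y + (h/6)(k1 + 2k2 + 2k3 + k4): u = 0.4503, v = -1.5041, du/dtau = -0.3578, dv/dtau = -0.9104
step 4:
  k1: at (u, v) = (0.450267, -1.504140), (du/dtau, dv/dtau) = (-0.357792, -0.910371); Gamma_uuu = 0.374368, Gamma_uuv = 0.000000, Gamma_uvv = -0.661896, Gamma_vuu = 0.000000, Gamma_vuv = 0.254671, Gamma_vvv = 0.000000; k1 = (-0.357792, -0.910371, 0.500638, -0.165904)
  k2: at (u, v) = (0.414488, -1.595177), (du/dtau, dv/dtau) = (-0.307728, -0.926962); Gamma_uuu = 0.353719, Gamma_uuv = 0.000000, Gamma_uvv = -0.619916, Gamma_vuu = 0.000000, Gamma_vuv = 0.236503, Gamma_vvv = 0.000000; k2 = (-0.307728, -0.926962, 0.499172, -0.134926)
  k3: at (u, v) = (0.419494, -1.596836), (du/dtau, dv/dtau) = (-0.307875, -0.923864); Gamma_uuu = 0.356720, Gamma_uuv = 0.000000, Gamma_uvv = -0.625921, Gamma_vuu = 0.000000, Gamma_vuv = 0.239075, Gamma_vvv = 0.000000; k3 = (-0.307875, -0.923864, 0.500426, -0.136002)
  k4: at (u, v) = (0.388692, -1.688913), (du/dtau, dv/dtau) = (-0.257707, -0.937572); Gamma_uuu = 0.337676, Gamma_uuv = 0.000000, Gamma_uvv = -0.588301, Gamma_vuu = 0.000000, Gamma_vuv = 0.223103, Gamma_vvv = 0.000000; k4 = (-0.257707, -0.937572, 0.494714, -0.107812)
  Y <- Y + (h/6)(k1 + 2k2 + 2k3 + k4): u = 0.3887, v = -1.6891, du/dtau = -0.2580, dv/dtau = -0.9376
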